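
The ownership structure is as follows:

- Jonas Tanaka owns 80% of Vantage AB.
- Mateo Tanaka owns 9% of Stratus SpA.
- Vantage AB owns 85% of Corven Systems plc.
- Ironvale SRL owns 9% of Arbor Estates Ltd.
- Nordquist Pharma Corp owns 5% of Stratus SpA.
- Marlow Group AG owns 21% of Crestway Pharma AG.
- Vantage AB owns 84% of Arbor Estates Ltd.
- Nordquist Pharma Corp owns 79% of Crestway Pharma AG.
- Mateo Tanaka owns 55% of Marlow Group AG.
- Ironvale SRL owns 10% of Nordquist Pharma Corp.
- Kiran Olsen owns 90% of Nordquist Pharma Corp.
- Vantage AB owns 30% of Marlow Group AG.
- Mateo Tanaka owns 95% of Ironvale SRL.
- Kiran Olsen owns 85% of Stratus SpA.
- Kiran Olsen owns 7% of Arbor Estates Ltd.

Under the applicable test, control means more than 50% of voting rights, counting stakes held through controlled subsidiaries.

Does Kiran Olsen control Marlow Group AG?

No

Kiran holds 90% of Nordquist, so Kiran controls Nordquist.
Nordquist and Kiran together hold 5% + 85% = 90% of Stratus, so Kiran controls Stratus.
Nordquist holds 79% of Crestway, so Kiran controls Crestway.
Neither Kiran nor any entity Kiran controls holds any voting interest in Marlow.
So Kiran does not control Marlow.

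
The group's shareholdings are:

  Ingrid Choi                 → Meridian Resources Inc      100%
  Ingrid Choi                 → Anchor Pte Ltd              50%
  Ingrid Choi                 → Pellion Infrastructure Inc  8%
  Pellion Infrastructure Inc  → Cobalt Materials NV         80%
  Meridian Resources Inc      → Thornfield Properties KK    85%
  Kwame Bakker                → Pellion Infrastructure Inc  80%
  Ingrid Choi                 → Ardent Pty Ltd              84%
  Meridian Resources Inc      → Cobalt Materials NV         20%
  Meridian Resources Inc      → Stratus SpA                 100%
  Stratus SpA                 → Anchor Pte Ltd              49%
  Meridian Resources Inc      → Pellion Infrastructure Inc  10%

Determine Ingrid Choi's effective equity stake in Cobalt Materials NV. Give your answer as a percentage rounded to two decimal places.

34.40%

Ingrid reaches Cobalt along 3 paths.
Via Meridian: 100% × 20% = 20%.
Via Meridian → Pellion: 100% × 10% × 80% = 8%.
Via Pellion: 8% × 80% = 6.4%.
Total: 20% + 8% + 6.4% = 34.4%.
Rounded: 34.40%.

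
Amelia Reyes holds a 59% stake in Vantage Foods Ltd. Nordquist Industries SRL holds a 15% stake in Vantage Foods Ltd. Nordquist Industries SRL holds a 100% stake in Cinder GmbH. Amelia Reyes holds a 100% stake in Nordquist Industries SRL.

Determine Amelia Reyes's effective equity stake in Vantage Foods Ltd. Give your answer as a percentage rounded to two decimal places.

Amelia reaches Vantage along 2 paths.
Via Nordquist: 100% × 15% = 15%.
Direct stake: 59% = 59%.
Total: 15% + 59% = 74%.
Rounded: 74.00%.

74.00%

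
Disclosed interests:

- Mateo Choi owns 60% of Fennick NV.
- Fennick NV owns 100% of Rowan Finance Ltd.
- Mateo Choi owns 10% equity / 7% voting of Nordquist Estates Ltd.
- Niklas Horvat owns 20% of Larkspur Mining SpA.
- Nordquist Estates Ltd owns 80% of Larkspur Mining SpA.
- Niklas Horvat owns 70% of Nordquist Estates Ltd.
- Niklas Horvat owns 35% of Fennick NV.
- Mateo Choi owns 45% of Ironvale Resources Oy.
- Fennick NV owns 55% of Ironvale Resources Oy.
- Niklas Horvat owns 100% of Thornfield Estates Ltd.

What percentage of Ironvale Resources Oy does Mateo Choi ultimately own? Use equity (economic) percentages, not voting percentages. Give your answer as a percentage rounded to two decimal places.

78.00%

Mateo reaches Ironvale along 2 paths.
Direct stake: 45% = 45%.
Via Fennick: 60% × 55% = 33%.
Total: 45% + 33% = 78%.
Rounded: 78.00%.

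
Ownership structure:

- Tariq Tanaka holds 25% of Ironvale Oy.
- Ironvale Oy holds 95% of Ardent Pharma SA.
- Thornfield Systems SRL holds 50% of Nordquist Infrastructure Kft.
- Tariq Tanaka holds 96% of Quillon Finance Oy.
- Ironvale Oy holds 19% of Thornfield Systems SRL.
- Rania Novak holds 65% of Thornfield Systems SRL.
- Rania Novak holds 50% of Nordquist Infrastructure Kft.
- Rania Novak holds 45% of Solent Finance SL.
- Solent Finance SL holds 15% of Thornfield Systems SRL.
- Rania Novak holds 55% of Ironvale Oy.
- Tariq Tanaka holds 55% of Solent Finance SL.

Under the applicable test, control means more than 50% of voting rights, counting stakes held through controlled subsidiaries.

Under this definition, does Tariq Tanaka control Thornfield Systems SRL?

No

Tariq holds 55% of Solent, so Tariq controls Solent.
Tariq holds 96% of Quillon, so Tariq controls Quillon.
In Thornfield, Tariq's side holds only 15%, not > 50%.
So Tariq does not control Thornfield.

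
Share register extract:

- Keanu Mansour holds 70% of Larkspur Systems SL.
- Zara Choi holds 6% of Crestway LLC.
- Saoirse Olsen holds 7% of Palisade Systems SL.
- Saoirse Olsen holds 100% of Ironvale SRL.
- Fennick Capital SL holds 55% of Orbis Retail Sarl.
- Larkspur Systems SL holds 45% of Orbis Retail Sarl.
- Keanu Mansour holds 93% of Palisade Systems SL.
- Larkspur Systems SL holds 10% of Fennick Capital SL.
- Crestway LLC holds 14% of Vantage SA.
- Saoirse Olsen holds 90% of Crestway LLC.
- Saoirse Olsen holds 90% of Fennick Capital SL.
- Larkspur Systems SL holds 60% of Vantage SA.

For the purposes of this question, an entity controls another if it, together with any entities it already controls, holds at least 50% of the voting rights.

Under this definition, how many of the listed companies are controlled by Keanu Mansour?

3

Keanu holds 70% of Larkspur, so Keanu controls Larkspur.
Larkspur holds 60% of Vantage, so Keanu controls Vantage.
Keanu holds 93% of Palisade, so Keanu controls Palisade.
No other company's threshold is met.
Keanu controls 3 companies.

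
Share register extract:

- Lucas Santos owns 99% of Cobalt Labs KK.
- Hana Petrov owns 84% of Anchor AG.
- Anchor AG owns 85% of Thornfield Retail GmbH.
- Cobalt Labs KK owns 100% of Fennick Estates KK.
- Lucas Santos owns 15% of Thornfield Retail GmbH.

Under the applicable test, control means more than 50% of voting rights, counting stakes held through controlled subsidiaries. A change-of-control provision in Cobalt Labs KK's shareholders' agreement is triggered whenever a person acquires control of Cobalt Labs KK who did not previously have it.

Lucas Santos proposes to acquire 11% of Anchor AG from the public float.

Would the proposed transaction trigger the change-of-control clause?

The purchase changes only Lucas's holdings, so Lucas is the only person who could newly come to control Cobalt.
Lucas holds 99% of Cobalt, so Lucas controls Cobalt.
So Lucas already controls Cobalt before the transaction.
After the purchase, Lucas holds 11% of Anchor directly.
Lucas controlled Cobalt already, so this is not a new person acquiring control; every other person's position is unchanged or reduced.
No new person acquires control, so the clause is not triggered.

No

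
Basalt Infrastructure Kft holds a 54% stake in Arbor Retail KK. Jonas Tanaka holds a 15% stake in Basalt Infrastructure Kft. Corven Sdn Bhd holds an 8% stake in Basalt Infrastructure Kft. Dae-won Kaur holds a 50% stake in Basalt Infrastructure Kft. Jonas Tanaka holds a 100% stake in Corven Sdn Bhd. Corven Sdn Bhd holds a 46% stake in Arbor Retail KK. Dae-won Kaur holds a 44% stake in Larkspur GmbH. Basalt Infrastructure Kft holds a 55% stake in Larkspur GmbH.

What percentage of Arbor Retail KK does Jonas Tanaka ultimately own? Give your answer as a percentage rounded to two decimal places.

Jonas reaches Arbor along 3 paths.
Via Corven: 100% × 46% = 46%.
Via Corven → Basalt: 100% × 8% × 54% = 4.32%.
Via Basalt: 15% × 54% = 8.1%.
Total: 46% + 4.32% + 8.1% = 58.42%.

58.42%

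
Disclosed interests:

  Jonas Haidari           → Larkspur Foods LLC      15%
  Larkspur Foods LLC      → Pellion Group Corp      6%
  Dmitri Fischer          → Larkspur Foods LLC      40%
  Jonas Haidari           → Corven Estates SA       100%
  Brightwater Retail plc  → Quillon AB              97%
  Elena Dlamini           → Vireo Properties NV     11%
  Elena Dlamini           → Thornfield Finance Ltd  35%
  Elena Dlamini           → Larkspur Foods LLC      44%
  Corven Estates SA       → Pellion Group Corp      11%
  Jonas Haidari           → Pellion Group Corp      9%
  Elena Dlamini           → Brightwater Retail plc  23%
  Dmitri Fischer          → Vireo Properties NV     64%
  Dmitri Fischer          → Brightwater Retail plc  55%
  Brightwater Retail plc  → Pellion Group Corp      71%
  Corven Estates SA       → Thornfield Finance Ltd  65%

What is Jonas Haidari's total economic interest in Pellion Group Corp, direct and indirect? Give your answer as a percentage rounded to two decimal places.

Jonas reaches Pellion along 3 paths.
Via Larkspur: 15% × 6% = 0.9%.
Via Corven: 100% × 11% = 11%.
Direct stake: 9% = 9%.
Total: 0.9% + 11% + 9% = 20.9%.
Rounded: 20.90%.

20.90%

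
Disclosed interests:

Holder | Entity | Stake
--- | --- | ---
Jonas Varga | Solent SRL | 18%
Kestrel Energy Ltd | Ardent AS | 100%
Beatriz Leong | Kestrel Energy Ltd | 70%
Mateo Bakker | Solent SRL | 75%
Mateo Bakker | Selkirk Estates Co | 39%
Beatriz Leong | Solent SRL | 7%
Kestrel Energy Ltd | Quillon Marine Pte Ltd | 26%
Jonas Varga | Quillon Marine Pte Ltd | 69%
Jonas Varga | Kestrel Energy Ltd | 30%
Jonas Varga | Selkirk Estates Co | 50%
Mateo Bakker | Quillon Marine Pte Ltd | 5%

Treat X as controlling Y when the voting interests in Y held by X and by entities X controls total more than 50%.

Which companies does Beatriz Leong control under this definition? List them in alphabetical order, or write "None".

Beatriz holds 70% of Kestrel, so Beatriz controls Kestrel.
Kestrel holds 100% of Ardent, so Beatriz controls Ardent.
No other company's threshold is met.

Ardent AS, Kestrel Energy Ltd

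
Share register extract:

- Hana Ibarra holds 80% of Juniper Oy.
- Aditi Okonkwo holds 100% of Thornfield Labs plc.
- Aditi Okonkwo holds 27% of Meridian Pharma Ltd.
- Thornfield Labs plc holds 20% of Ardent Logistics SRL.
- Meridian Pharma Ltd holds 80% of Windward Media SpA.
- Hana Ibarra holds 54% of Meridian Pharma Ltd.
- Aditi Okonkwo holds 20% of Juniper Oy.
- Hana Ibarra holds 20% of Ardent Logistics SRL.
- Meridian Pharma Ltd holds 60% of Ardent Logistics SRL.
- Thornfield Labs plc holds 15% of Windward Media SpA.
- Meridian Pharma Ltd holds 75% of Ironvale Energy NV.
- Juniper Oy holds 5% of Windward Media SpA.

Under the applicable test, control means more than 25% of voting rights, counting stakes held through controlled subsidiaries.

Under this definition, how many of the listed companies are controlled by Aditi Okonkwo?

Aditi holds 27% of Meridian, so Aditi controls Meridian.
Aditi holds 100% of Thornfield, so Aditi controls Thornfield.
Thornfield and Meridian together hold 15% + 80% = 95% of Windward, so Aditi controls Windward.
Thornfield and Meridian together hold 20% + 60% = 80% of Ardent, so Aditi controls Ardent.
Meridian holds 75% of Ironvale, so Aditi controls Ironvale.
No other company's threshold is met.
Aditi controls 5 companies.

5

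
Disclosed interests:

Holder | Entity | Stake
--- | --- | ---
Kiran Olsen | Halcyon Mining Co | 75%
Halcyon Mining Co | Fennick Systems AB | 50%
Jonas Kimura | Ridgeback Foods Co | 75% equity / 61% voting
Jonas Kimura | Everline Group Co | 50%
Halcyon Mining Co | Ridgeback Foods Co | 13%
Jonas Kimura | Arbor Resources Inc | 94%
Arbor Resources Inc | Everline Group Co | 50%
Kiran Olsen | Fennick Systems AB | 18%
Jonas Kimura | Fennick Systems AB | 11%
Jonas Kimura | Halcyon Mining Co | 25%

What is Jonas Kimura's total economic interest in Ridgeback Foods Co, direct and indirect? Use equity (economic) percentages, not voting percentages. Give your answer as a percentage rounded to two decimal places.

Jonas reaches Ridgeback along 2 paths.
Via Halcyon: 25% × 13% = 3.25%.
Direct stake: 75% = 75%.
Total: 3.25% + 75% = 78.25%.

78.25%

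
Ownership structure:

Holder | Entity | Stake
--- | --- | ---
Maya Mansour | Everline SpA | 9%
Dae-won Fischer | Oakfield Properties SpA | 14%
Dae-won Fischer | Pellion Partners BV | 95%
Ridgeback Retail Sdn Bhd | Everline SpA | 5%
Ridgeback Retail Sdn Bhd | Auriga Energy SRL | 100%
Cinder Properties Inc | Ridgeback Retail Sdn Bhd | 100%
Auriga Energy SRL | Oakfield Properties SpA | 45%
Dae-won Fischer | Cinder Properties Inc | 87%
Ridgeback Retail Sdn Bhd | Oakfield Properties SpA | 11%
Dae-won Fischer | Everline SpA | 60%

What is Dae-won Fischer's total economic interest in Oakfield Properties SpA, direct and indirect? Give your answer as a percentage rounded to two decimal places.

Dae-won reaches Oakfield along 3 paths.
Via Cinder → Ridgeback → Auriga: 87% × 100% × 100% × 45% = 39.15%.
Via Cinder → Ridgeback: 87% × 100% × 11% = 9.57%.
Direct stake: 14% = 14%.
Total: 39.15% + 9.57% + 14% = 62.72%.

62.72%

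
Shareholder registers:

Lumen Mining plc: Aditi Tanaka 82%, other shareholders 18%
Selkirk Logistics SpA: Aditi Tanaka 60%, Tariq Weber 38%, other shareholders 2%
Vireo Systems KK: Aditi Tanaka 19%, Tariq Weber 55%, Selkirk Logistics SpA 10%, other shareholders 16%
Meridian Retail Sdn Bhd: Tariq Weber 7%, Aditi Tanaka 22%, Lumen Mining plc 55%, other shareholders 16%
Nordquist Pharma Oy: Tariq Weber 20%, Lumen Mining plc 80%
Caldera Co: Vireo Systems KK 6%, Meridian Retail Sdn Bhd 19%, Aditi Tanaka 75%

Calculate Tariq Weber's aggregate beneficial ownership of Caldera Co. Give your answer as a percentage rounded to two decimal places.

Tariq reaches Caldera along 3 paths.
Via Vireo: 55% × 6% = 3.3%.
Via Selkirk → Vireo: 38% × 10% × 6% = 0.228%.
Via Meridian: 7% × 19% = 1.33%.
Total: 3.3% + 0.228% + 1.33% = 4.858%.
Rounded: 4.86%.

4.86%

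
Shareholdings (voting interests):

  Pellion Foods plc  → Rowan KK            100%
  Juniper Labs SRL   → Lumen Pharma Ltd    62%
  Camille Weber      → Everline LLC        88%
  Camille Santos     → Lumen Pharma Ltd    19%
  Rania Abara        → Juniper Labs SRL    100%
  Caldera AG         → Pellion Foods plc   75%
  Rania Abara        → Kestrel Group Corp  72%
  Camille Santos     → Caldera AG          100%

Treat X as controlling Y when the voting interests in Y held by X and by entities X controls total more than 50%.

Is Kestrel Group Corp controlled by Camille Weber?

Camille Weber holds 88% of Everline, so Camille Weber controls Everline.
Neither Camille Weber nor any entity Camille Weber controls holds any voting interest in Kestrel.
So Camille Weber does not control Kestrel.

No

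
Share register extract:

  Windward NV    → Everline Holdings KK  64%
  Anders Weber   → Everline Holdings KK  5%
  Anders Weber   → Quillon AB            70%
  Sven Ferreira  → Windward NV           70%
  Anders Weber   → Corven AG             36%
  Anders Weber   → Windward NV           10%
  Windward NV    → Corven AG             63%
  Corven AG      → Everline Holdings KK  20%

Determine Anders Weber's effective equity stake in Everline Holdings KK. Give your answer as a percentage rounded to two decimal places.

19.86%

Anders reaches Everline along 4 paths.
Via Windward → Corven: 10% × 63% × 20% = 1.26%.
Via Corven: 36% × 20% = 7.2%.
Via Windward: 10% × 64% = 6.4%.
Direct stake: 5% = 5%.
Total: 1.26% + 7.2% + 6.4% + 5% = 19.86%.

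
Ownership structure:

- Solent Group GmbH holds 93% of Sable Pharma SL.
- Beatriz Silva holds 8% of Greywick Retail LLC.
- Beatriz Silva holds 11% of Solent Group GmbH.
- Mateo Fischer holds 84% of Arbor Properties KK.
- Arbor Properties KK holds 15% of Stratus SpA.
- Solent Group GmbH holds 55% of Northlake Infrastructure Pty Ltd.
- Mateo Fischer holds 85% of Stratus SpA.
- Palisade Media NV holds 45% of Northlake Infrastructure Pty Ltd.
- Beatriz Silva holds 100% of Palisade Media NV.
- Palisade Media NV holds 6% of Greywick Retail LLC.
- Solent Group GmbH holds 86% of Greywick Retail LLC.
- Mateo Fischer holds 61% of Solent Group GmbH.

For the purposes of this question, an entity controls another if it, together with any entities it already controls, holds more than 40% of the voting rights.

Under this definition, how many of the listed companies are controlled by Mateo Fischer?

6

Mateo holds 61% of Solent, so Mateo controls Solent.
Mateo holds 84% of Arbor, so Mateo controls Arbor.
Arbor and Mateo together hold 15% + 85% = 100% of Stratus, so Mateo controls Stratus.
Solent holds 86% of Greywick, so Mateo controls Greywick.
Solent holds 55% of Northlake, so Mateo controls Northlake.
Solent holds 93% of Sable, so Mateo controls Sable.
No other company's threshold is met.
Mateo controls 6 companies.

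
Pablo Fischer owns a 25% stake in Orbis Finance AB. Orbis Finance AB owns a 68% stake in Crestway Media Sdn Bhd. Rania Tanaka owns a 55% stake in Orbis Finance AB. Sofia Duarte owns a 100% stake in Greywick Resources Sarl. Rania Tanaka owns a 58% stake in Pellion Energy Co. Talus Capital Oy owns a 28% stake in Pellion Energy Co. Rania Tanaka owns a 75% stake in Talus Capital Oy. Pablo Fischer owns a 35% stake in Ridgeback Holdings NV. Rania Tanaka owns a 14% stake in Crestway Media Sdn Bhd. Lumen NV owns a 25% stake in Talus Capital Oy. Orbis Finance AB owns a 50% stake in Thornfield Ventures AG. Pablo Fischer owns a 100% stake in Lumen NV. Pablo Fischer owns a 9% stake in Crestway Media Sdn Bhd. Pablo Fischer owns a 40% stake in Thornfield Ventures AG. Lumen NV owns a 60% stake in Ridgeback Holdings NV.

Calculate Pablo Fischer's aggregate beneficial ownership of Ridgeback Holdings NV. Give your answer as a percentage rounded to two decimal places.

95.00%

Pablo reaches Ridgeback along 2 paths.
Via Lumen: 100% × 60% = 60%.
Direct stake: 35% = 35%.
Total: 60% + 35% = 95%.
Rounded: 95.00%.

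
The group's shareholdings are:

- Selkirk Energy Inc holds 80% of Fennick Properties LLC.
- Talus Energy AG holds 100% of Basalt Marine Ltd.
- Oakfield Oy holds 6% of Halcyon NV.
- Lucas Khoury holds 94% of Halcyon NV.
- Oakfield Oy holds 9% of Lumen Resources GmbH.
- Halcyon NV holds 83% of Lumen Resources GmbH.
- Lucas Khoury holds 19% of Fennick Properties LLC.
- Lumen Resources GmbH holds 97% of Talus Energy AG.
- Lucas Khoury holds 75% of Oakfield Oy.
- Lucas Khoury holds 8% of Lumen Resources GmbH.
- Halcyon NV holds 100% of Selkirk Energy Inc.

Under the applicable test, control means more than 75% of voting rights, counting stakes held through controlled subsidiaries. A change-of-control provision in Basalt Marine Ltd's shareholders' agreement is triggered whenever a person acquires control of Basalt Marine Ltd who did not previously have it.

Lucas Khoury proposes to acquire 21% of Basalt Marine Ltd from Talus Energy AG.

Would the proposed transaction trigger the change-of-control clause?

No

The purchase adds only to Lucas's holdings (Talus's stake shrinks), so Lucas is the only person who could newly come to control Basalt.
Lucas holds 94% of Halcyon, so Lucas controls Halcyon.
Halcyon and Lucas together hold 83% + 8% = 91% of Lumen, so Lucas controls Lumen.
Lumen holds 97% of Talus, so Lucas controls Talus.
Talus holds 100% of Basalt, so Lucas controls Basalt.
So Lucas already controls Basalt before the transaction.
After the purchase, Lucas holds 21% of Basalt directly, and Talus's stake falls to 79%.
Lucas controlled Basalt already, so this is not a new person acquiring control; every other person's position is unchanged or reduced.
No new person acquires control, so the clause is not triggered.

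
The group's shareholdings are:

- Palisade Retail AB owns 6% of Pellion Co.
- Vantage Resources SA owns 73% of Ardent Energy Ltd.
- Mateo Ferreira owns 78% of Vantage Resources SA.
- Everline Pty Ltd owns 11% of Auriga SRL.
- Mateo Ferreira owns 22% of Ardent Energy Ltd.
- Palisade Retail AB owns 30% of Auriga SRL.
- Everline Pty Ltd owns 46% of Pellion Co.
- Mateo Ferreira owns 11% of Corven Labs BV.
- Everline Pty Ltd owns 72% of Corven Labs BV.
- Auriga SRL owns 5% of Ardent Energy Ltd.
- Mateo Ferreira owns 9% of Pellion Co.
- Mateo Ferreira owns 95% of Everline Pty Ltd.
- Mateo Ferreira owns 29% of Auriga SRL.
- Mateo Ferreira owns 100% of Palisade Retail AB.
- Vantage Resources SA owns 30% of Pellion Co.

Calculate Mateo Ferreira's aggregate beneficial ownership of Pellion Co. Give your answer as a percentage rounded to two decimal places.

82.10%

Mateo reaches Pellion along 4 paths.
Via Palisade: 100% × 6% = 6%.
Via Everline: 95% × 46% = 43.7%.
Via Vantage: 78% × 30% = 23.4%.
Direct stake: 9% = 9%.
Total: 6% + 43.7% + 23.4% + 9% = 82.1%.
Rounded: 82.10%.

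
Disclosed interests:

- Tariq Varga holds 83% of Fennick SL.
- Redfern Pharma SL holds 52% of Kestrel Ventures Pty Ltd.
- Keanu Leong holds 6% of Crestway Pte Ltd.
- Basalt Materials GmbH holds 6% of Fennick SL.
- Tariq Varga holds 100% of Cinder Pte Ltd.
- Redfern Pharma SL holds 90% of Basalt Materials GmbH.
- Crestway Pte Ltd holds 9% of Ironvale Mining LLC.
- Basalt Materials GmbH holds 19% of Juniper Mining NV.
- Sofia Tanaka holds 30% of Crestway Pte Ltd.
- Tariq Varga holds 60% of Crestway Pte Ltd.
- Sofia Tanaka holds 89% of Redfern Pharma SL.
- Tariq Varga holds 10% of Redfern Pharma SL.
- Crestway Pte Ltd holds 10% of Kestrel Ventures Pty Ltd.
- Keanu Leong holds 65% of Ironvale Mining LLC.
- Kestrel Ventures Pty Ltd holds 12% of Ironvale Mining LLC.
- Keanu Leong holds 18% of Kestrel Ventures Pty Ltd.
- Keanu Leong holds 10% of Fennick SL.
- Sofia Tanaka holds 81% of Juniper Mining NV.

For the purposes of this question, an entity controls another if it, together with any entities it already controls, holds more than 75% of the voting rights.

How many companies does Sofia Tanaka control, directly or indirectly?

3

Sofia holds 89% of Redfern, so Sofia controls Redfern.
Redfern holds 90% of Basalt, so Sofia controls Basalt.
Basalt and Sofia together hold 19% + 81% = 100% of Juniper, so Sofia controls Juniper.
No other company's threshold is met.
Sofia controls 3 companies.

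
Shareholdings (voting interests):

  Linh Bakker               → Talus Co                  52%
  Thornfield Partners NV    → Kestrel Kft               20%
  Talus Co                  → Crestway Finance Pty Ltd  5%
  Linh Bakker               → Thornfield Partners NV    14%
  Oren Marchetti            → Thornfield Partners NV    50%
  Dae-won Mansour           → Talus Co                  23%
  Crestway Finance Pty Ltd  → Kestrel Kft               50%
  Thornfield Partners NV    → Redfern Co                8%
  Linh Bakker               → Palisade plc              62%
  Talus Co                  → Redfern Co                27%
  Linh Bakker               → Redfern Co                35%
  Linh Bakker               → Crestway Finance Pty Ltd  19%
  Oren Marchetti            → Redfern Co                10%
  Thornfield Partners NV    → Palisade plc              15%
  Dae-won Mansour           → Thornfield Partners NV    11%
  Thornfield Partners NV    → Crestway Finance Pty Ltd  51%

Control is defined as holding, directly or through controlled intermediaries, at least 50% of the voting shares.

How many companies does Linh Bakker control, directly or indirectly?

3

Linh holds 52% of Talus, so Linh controls Talus.
Talus and Linh together hold 27% + 35% = 62% of Redfern, so Linh controls Redfern.
Linh holds 62% of Palisade, so Linh controls Palisade.
No other company's threshold is met.
Linh controls 3 companies.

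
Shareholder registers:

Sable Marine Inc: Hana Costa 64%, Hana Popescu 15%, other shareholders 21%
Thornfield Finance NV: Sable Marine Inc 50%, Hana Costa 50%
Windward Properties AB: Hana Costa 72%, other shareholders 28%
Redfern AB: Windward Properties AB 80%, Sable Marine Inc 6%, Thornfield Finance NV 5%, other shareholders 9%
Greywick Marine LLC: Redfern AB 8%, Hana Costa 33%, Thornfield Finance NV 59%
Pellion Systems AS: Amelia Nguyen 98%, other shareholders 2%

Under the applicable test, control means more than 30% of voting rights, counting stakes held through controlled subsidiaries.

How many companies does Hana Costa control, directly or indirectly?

Hana Costa holds 64% of Sable, so Hana Costa controls Sable.
Sable and Hana Costa together hold 50% + 50% = 100% of Thornfield, so Hana Costa controls Thornfield.
Hana Costa holds 72% of Windward, so Hana Costa controls Windward.
Windward and Sable and Thornfield together hold 80% + 6% + 5% = 91% of Redfern, so Hana Costa controls Redfern.
Redfern and Hana Costa and Thornfield together hold 8% + 33% + 59% = 100% of Greywick, so Hana Costa controls Greywick.
No other company's threshold is met.
Hana Costa controls 5 companies.

5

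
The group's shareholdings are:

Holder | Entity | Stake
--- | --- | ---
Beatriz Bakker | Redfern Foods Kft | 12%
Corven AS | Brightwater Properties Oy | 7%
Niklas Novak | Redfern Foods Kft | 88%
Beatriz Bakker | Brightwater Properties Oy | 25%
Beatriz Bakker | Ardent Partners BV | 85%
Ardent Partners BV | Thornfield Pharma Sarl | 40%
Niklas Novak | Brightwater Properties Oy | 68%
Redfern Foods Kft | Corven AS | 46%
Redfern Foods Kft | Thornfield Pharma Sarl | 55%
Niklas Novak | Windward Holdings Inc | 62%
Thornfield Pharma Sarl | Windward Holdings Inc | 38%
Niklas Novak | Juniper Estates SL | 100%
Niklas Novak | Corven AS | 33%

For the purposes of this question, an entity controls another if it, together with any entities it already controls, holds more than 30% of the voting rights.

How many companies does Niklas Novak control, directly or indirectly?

6

Niklas holds 88% of Redfern, so Niklas controls Redfern.
Niklas and Redfern together hold 33% + 46% = 79% of Corven, so Niklas controls Corven.
Redfern holds 55% of Thornfield, so Niklas controls Thornfield.
Niklas and Corven together hold 68% + 7% = 75% of Brightwater, so Niklas controls Brightwater.
Niklas and Thornfield together hold 62% + 38% = 100% of Windward, so Niklas controls Windward.
Niklas holds 100% of Juniper, so Niklas controls Juniper.
No other company's threshold is met.
Niklas controls 6 companies.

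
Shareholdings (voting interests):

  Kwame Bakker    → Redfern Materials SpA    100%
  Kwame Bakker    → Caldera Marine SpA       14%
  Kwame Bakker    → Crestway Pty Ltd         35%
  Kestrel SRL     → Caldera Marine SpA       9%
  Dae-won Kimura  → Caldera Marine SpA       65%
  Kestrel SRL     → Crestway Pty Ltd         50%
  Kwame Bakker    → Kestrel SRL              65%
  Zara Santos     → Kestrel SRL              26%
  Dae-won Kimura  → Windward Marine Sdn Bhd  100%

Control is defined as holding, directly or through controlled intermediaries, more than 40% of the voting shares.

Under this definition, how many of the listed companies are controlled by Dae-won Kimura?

2

Dae-won holds 65% of Caldera, so Dae-won controls Caldera.
Dae-won holds 100% of Windward, so Dae-won controls Windward.
No other company's threshold is met.
Dae-won controls 2 companies.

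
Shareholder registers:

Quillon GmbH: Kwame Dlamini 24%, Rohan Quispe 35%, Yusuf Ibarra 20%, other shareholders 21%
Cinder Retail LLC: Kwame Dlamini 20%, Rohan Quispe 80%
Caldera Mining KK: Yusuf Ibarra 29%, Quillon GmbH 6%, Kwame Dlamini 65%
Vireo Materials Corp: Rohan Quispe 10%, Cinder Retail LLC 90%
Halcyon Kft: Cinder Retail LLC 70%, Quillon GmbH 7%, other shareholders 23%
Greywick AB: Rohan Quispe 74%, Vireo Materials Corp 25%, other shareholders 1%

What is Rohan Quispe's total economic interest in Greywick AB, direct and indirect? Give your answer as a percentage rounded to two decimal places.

94.50%

Rohan reaches Greywick along 3 paths.
Direct stake: 74% = 74%.
Via Vireo: 10% × 25% = 2.5%.
Via Cinder → Vireo: 80% × 90% × 25% = 18%.
Total: 74% + 2.5% + 18% = 94.5%.
Rounded: 94.50%.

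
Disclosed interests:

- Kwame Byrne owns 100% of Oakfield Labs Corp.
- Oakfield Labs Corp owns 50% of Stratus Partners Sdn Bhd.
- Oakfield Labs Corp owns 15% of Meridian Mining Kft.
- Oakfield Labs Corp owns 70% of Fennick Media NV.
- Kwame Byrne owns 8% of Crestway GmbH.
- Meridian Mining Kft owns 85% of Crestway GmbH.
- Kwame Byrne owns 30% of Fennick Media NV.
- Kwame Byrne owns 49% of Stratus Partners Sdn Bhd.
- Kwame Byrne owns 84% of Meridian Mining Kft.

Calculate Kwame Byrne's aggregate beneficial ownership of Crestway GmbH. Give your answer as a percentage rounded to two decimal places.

Kwame reaches Crestway along 3 paths.
Direct stake: 8% = 8%.
Via Oakfield → Meridian: 100% × 15% × 85% = 12.75%.
Via Meridian: 84% × 85% = 71.4%.
Total: 8% + 12.75% + 71.4% = 92.15%.

92.15%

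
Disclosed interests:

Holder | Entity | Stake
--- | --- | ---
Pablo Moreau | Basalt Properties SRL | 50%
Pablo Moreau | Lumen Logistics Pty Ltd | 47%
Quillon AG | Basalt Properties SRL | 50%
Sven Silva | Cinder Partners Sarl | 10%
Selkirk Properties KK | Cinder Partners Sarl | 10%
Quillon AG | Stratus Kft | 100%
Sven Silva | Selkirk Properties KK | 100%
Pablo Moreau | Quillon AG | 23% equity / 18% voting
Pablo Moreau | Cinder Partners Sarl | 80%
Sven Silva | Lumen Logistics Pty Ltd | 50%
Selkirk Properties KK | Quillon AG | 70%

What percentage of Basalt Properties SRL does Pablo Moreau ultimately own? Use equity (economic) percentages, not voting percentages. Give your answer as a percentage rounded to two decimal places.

Pablo reaches Basalt along 2 paths.
Via Quillon: 23% × 50% = 11.5%.
Direct stake: 50% = 50%.
Total: 11.5% + 50% = 61.5%.
Rounded: 61.50%.

61.50%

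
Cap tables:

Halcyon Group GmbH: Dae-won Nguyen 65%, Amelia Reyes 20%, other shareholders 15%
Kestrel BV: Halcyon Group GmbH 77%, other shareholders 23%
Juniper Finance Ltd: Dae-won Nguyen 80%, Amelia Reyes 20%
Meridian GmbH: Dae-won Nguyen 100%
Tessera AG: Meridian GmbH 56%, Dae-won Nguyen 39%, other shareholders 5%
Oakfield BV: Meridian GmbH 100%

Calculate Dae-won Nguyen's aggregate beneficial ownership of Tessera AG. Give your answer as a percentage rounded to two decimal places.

95.00%

Dae-won reaches Tessera along 2 paths.
Via Meridian: 100% × 56% = 56%.
Direct stake: 39% = 39%.
Total: 56% + 39% = 95%.
Rounded: 95.00%.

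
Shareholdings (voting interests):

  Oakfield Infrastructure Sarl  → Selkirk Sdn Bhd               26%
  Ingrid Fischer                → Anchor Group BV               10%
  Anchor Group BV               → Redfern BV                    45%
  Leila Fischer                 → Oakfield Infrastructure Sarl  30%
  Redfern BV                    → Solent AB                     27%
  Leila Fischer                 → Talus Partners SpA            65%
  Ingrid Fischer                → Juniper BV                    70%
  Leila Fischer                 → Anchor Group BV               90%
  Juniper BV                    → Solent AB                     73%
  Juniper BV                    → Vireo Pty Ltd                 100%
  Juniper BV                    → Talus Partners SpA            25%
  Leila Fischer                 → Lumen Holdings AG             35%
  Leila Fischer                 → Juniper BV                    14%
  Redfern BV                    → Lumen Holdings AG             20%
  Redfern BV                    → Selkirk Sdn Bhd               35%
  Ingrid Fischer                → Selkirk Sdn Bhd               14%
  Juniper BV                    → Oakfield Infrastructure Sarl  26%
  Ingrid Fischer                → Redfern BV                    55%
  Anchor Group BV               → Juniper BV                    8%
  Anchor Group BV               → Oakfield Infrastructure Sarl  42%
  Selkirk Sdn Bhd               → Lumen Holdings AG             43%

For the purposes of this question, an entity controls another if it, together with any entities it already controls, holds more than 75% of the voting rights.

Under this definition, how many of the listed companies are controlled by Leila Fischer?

Leila holds 90% of Anchor, so Leila controls Anchor.
No other company's threshold is met.
Leila controls 1 company.

1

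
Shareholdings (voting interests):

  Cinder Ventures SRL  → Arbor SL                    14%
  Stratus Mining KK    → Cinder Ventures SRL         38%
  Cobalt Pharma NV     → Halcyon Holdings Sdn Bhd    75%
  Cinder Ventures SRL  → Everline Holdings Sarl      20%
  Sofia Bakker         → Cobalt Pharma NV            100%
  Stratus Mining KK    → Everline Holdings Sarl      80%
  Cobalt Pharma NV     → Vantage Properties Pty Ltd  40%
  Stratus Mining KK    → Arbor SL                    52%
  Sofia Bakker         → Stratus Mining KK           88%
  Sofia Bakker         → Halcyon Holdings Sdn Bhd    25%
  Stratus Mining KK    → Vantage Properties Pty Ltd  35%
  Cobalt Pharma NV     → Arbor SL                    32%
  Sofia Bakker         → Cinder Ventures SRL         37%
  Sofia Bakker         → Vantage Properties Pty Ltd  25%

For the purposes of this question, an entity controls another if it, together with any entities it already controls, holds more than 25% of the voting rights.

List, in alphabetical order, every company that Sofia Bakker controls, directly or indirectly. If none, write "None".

Sofia holds 100% of Cobalt, so Sofia controls Cobalt.
Sofia holds 88% of Stratus, so Sofia controls Stratus.
Cobalt and Sofia together hold 75% + 25% = 100% of Halcyon, so Sofia controls Halcyon.
Stratus and Sofia together hold 38% + 37% = 75% of Cinder, so Sofia controls Cinder.
Cinder and Stratus together hold 20% + 80% = 100% of Everline, so Sofia controls Everline.
Stratus and Cobalt and Sofia together hold 35% + 40% + 25% = 100% of Vantage, so Sofia controls Vantage.
Cobalt and Stratus and Cinder together hold 32% + 52% + 14% = 98% of Arbor, so Sofia controls Arbor.

Arbor SL, Cinder Ventures SRL, Cobalt Pharma NV, Everline Holdings Sarl, Halcyon Holdings Sdn Bhd, Stratus Mining KK, Vantage Properties Pty Ltd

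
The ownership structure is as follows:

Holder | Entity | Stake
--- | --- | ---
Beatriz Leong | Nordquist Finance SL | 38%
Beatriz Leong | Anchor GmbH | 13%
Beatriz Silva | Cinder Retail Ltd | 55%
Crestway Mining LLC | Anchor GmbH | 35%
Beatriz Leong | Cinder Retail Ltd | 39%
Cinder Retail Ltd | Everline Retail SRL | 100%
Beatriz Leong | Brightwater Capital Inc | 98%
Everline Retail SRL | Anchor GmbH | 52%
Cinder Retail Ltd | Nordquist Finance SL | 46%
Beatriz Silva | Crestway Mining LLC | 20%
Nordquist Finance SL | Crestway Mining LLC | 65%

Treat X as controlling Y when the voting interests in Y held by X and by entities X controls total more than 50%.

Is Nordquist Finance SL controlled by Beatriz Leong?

Beatriz Leong holds 98% of Brightwater, so Beatriz Leong controls Brightwater.
In Nordquist, Beatriz Leong's side holds only 38%, not > 50%.
So Beatriz Leong does not control Nordquist.

No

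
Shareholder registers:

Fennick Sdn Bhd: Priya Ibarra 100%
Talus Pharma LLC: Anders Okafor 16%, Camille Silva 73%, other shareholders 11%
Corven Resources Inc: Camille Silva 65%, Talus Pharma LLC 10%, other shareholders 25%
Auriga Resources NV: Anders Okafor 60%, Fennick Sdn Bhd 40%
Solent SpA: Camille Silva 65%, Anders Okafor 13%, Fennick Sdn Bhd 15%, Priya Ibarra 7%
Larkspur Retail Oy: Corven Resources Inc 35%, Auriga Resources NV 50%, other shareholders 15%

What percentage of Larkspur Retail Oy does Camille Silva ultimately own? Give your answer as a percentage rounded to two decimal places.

25.31%

Camille reaches Larkspur along 2 paths.
Via Corven: 65% × 35% = 22.75%.
Via Talus → Corven: 73% × 10% × 35% = 2.555%.
Total: 22.75% + 2.555% = 25.305%.
Rounded: 25.31%.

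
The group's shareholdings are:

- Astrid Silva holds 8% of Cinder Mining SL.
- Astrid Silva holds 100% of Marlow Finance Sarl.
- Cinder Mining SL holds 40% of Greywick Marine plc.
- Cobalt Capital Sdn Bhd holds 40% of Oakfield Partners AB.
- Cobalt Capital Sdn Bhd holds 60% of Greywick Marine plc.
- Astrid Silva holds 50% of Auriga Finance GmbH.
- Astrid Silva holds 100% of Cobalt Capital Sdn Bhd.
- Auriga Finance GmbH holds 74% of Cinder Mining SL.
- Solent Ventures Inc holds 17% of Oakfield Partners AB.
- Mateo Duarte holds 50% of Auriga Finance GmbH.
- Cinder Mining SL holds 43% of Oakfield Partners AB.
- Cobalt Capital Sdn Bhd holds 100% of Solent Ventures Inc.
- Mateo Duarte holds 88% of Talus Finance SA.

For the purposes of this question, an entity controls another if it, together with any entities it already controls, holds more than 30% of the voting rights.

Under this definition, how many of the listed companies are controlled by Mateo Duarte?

5

Mateo holds 50% of Auriga, so Mateo controls Auriga.
Mateo holds 88% of Talus, so Mateo controls Talus.
Auriga holds 74% of Cinder, so Mateo controls Cinder.
Cinder holds 43% of Oakfield, so Mateo controls Oakfield.
Cinder holds 40% of Greywick, so Mateo controls Greywick.
No other company's threshold is met.
Mateo controls 5 companies.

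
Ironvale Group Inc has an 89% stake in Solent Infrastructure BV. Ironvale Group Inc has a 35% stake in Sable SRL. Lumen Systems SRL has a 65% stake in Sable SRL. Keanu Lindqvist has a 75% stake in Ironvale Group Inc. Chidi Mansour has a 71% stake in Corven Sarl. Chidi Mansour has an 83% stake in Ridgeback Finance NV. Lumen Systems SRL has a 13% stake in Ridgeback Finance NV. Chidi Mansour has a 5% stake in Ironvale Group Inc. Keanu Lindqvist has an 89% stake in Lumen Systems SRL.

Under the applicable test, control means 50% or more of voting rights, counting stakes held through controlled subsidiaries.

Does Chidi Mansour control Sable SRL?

No

Chidi holds 71% of Corven, so Chidi controls Corven.
Chidi holds 83% of Ridgeback, so Chidi controls Ridgeback.
Neither Chidi nor any entity Chidi controls holds any voting interest in Sable.
So Chidi does not control Sable.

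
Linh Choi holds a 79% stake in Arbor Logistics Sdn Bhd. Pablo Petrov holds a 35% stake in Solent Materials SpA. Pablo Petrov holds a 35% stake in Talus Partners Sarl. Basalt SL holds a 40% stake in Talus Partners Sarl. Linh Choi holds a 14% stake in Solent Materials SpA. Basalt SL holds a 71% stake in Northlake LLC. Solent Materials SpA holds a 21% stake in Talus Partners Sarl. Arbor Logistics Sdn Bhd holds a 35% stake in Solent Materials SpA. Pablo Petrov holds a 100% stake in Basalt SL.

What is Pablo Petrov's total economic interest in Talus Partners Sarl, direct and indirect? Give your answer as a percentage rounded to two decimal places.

Pablo reaches Talus along 3 paths.
Direct stake: 35% = 35%.
Via Solent: 35% × 21% = 7.35%.
Via Basalt: 100% × 40% = 40%.
Total: 35% + 7.35% + 40% = 82.35%.

82.35%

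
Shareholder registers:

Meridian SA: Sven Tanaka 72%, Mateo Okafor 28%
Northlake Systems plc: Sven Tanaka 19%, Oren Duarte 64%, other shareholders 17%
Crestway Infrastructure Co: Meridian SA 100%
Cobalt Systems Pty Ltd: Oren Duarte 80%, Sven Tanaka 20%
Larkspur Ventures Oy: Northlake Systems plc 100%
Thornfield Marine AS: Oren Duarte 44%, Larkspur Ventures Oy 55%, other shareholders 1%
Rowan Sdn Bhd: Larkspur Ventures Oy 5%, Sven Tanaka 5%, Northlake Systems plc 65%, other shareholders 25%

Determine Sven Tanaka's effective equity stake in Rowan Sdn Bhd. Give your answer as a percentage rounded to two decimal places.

18.30%

Sven reaches Rowan along 3 paths.
Via Northlake → Larkspur: 19% × 100% × 5% = 0.95%.
Direct stake: 5% = 5%.
Via Northlake: 19% × 65% = 12.35%.
Total: 0.95% + 5% + 12.35% = 18.3%.
Rounded: 18.30%.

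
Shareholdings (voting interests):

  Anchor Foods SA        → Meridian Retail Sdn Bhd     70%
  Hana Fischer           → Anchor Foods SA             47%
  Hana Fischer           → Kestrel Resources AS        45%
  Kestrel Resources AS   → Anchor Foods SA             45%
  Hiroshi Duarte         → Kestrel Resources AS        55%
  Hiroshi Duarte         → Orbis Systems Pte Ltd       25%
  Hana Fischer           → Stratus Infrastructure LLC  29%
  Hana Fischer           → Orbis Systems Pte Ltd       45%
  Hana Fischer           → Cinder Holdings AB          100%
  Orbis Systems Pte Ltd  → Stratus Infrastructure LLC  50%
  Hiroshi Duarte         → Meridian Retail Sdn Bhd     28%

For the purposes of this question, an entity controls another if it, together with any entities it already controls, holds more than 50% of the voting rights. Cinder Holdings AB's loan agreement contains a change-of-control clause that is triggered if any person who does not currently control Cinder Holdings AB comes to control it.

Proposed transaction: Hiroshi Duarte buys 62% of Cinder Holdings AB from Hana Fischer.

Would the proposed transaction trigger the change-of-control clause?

The purchase adds only to Hiroshi's holdings (Hana's stake shrinks), so Hiroshi is the only person who could newly come to control Cinder.
Hiroshi holds 55% of Kestrel, so Hiroshi controls Kestrel.
Neither Hiroshi nor any entity Hiroshi controls holds any voting interest in Cinder.
So before the transaction, Hiroshi does not control Cinder.
After the purchase, Hiroshi holds 62% of Cinder directly, and Hana's stake falls to 38%.
Hiroshi holds 62% of Cinder, so Hiroshi controls Cinder.
Hiroshi did not control Cinder before and does after, so the clause is triggered.

Yes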